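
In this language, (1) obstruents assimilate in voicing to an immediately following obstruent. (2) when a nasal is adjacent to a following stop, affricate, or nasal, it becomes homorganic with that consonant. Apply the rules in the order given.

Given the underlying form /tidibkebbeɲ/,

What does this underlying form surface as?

[tidipkebbeɲ]

Rule 1: /b/ before /k/ (voiceless) → [p]
After rule 1: tidipkebbeɲ
Rule 2: no segment meets the rule's conditions; no change.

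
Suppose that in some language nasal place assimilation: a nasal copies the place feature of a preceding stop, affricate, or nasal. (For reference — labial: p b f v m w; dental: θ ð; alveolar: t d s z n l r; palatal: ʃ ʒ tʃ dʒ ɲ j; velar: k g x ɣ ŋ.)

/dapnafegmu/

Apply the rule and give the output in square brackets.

/n/ after /p/ (labial) → [m]
/m/ after /g/ (velar) → [ŋ]

[dapmafegŋu]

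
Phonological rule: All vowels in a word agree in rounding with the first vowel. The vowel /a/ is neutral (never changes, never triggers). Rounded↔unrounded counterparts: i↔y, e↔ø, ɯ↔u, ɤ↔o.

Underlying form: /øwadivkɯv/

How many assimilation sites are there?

/i/ harmonizes with /ø/ ([+round]) → [y]
/ɯ/ harmonizes with /ø/ ([+round]) → [u]
2 segments change.

2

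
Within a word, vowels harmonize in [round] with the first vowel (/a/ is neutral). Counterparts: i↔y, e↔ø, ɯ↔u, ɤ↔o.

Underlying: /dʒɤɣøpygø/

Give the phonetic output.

/ø/ harmonizes with /ɤ/ ([-round]) → [e]
/y/ harmonizes with /ɤ/ ([-round]) → [i]
/ø/ harmonizes with /ɤ/ ([-round]) → [e]

[dʒɤɣepige]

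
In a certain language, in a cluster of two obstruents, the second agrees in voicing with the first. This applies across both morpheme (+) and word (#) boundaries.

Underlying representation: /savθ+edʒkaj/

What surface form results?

[savð+edʒgaj]

/θ/ after /v/ (voiced) → [ð]
/k/ after /dʒ/ (voiced) → [g]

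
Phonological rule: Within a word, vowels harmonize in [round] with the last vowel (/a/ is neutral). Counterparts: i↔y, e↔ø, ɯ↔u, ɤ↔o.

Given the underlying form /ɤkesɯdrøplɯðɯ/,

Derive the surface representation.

/ø/ harmonizes with /ɯ/ ([-round]) → [e]

[ɤkesɯdreplɯðɯ]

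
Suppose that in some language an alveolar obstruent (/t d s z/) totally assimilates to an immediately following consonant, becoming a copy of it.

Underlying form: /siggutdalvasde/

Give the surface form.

/t/ before /d/ → [d] (total assimilation)
/s/ before /d/ → [d] (total assimilation)

[sigguddalvadde]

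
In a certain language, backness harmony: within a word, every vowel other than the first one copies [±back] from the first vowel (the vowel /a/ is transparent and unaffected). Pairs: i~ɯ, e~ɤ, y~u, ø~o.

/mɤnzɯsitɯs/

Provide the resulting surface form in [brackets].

/i/ harmonizes with /ɤ/ ([+back]) → [ɯ]

[mɤnzɯsɯtɯs]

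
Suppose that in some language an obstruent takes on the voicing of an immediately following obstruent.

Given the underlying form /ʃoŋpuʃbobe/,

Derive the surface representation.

[ʃoŋpuʒbobe]

/ʃ/ before /b/ (voiced) → [ʒ]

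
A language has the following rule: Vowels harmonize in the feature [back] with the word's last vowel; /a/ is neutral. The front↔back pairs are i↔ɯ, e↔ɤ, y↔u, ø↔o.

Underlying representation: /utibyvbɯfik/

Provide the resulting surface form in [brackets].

[ytibyvbifik]

/u/ harmonizes with /i/ ([-back]) → [y]
/ɯ/ harmonizes with /i/ ([-back]) → [i]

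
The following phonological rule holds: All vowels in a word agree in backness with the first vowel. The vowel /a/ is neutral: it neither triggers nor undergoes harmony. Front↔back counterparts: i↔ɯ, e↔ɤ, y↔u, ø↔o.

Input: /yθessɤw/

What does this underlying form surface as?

[yθessew]

/ɤ/ harmonizes with /y/ ([-back]) → [e]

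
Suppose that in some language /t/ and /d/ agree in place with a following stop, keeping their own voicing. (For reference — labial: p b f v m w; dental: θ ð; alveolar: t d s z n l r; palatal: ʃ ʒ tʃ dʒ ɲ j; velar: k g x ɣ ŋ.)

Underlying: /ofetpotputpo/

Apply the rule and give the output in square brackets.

/t/ before /p/ (labial) → [p]
/t/ before /p/ (labial) → [p]
/t/ before /p/ (labial) → [p]

[ofeppoppuppo]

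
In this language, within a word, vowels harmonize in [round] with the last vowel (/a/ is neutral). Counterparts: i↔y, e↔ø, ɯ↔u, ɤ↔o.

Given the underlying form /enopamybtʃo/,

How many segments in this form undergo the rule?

/e/ harmonizes with /o/ ([+round]) → [ø]
1 segment changes.

1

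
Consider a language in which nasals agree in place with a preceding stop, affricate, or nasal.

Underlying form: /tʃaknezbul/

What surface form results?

/n/ after /k/ (velar) → [ŋ]

[tʃakŋezbul]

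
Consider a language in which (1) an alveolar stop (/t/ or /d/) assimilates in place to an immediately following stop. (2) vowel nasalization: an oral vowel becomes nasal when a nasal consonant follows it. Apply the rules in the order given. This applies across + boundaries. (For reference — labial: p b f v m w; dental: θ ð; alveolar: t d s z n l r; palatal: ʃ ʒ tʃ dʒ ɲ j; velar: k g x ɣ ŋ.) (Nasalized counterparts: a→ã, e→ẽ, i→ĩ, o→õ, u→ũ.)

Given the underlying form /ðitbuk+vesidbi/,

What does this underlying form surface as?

Rule 1: /t/ before /b/ (labial) → [p]
Rule 1: /d/ before /b/ (labial) → [b]
After rule 1: ðipbuk+vesibbi
Rule 2: no segment meets the rule's conditions; no change.

[ðipbuk+vesibbi]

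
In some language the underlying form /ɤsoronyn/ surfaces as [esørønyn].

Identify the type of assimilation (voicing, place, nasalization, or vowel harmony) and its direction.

/ɤ/→[e] /o/→[ø] /o/→[ø].
Vowels agree with the last vowel, so the harmony is regressive.

vowel harmony, regressive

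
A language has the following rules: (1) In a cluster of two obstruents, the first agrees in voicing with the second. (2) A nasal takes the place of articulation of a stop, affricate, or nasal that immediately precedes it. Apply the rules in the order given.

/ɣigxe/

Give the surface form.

Rule 1: /g/ before /x/ (voiceless) → [k]
After rule 1: ɣikxe
Rule 2: no segment meets the rule's conditions; no change.

[ɣikxe]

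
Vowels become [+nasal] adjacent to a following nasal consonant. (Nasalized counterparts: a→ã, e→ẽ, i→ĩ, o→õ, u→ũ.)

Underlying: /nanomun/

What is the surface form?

/a/ before nasal /n/ → [ã]
/o/ before nasal /m/ → [õ]
/u/ before nasal /n/ → [ũ]

[nãnõmũn]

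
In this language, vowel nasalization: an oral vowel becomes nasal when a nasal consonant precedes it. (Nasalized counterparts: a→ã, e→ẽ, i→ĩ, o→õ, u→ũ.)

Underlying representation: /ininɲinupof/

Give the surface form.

/i/ after nasal /n/ → [ĩ]
/i/ after nasal /ɲ/ → [ĩ]
/u/ after nasal /n/ → [ũ]

[inĩnɲĩnũpof]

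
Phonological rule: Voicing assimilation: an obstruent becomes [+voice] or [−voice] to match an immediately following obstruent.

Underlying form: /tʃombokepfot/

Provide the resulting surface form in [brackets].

[tʃombokepfot]

no segment meets the rule's conditions; no change.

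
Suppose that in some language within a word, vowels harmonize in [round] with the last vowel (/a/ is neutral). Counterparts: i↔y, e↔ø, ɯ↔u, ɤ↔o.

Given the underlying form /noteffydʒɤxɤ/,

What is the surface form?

/o/ harmonizes with /ɤ/ ([-round]) → [ɤ]
/y/ harmonizes with /ɤ/ ([-round]) → [i]

[nɤteffidʒɤxɤ]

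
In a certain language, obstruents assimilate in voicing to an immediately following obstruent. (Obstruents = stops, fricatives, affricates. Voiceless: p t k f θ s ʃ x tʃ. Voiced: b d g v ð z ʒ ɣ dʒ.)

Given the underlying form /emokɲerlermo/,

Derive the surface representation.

no segment meets the rule's conditions; no change.

[emokɲerlermo]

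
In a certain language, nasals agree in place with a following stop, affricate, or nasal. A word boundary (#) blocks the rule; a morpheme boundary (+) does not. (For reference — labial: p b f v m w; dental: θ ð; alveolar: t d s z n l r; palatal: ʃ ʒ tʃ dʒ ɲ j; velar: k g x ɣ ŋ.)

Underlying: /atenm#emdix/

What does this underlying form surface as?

/n/ before /m/ (labial) → [m]
/m/ before /d/ (alveolar) → [n]

[atemm#endix]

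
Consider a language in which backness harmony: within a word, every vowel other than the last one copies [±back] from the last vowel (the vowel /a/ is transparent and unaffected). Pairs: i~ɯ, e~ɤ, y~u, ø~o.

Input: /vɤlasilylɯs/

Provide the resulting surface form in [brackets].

[vɤlasɯlulɯs]

/i/ harmonizes with /ɯ/ ([+back]) → [ɯ]
/y/ harmonizes with /ɯ/ ([+back]) → [u]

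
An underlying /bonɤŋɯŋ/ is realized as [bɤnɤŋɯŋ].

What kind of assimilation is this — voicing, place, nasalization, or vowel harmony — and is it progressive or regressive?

vowel harmony, regressive

/o/→[ɤ].
Vowels agree with the last vowel, so the harmony is regressive.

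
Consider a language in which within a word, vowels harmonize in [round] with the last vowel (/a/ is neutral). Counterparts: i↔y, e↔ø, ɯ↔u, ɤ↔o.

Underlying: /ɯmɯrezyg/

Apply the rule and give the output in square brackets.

[umurøzyg]

/ɯ/ harmonizes with /y/ ([+round]) → [u]
/ɯ/ harmonizes with /y/ ([+round]) → [u]
/e/ harmonizes with /y/ ([+round]) → [ø]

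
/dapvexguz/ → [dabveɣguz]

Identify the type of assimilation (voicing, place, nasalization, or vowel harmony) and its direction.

/p/→[b] /x/→[ɣ].
Each target copies a feature from the following segment, so the direction is regressive.

voicing assimilation, regressive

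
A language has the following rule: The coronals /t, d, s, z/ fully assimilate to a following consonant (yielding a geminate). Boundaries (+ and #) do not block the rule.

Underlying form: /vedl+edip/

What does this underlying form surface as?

/d/ before /l/ → [l] (total assimilation)

[vell+edip]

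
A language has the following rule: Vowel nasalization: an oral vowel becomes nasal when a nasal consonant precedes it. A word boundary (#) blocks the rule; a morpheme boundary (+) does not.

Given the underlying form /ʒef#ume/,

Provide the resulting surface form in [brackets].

/e/ after nasal /m/ → [ẽ]

[ʒef#umẽ]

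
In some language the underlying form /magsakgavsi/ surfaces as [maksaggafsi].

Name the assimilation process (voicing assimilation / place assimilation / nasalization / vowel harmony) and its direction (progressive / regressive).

voicing assimilation, regressive

/g/→[k] /k/→[g] /v/→[f].
Each target copies a feature from the following segment, so the direction is regressive.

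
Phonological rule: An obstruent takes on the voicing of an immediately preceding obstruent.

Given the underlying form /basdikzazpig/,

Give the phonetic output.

/d/ after /s/ (voiceless) → [t]
/z/ after /k/ (voiceless) → [s]
/p/ after /z/ (voiced) → [b]

[bastiksazbig]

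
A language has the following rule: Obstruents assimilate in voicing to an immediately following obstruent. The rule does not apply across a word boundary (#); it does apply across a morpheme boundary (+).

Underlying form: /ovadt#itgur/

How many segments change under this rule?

/d/ before /t/ (voiceless) → [t]
/t/ before /g/ (voiced) → [d]
2 segments change.

2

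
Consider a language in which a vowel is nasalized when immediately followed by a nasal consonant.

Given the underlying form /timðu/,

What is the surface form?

/i/ before nasal /m/ → [ĩ]

[tĩmðu]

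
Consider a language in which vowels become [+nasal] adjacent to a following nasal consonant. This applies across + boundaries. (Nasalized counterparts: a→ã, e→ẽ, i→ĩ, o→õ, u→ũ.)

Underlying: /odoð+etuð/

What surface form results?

no segment meets the rule's conditions; no change.

[odoð+etuð]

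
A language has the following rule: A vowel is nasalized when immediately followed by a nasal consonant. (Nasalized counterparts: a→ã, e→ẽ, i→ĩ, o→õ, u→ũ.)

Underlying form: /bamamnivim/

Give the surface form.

/a/ before nasal /m/ → [ã]
/a/ before nasal /m/ → [ã]
/i/ before nasal /m/ → [ĩ]

[bãmãmnivĩm]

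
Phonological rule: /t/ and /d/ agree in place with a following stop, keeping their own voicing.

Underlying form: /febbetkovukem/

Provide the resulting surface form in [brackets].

[febbekkovukem]

/t/ before /k/ (velar) → [k]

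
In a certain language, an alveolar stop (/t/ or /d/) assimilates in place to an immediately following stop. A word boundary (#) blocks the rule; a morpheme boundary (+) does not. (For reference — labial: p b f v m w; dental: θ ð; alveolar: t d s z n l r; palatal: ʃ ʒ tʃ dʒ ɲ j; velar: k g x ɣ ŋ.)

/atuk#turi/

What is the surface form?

no segment meets the rule's conditions; no change.

[atuk#turi]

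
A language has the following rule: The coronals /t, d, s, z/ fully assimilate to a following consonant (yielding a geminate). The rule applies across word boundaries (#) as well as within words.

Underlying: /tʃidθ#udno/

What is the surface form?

/d/ before /θ/ → [θ] (total assimilation)
/d/ before /n/ → [n] (total assimilation)

[tʃiθθ#unno]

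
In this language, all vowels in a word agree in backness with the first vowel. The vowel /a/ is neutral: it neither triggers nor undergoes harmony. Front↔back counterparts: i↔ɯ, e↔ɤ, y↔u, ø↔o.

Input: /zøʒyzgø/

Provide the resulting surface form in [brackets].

no segment meets the rule's conditions; no change.

[zøʒyzgø]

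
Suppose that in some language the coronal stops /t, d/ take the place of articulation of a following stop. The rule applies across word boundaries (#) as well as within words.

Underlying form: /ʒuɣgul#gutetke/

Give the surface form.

[ʒuɣgul#gutekke]

/t/ before /k/ (velar) → [k]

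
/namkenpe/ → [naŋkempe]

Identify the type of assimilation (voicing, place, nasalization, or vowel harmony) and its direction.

place assimilation, regressive

/m/→[ŋ] /n/→[m].
Each target copies a feature from the following segment, so the direction is regressive.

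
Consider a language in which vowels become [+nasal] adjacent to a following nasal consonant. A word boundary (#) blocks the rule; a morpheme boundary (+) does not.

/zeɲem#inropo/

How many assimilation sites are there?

/e/ before nasal /ɲ/ → [ẽ]
/e/ before nasal /m/ → [ẽ]
/i/ before nasal /n/ → [ĩ]
3 segments change.

3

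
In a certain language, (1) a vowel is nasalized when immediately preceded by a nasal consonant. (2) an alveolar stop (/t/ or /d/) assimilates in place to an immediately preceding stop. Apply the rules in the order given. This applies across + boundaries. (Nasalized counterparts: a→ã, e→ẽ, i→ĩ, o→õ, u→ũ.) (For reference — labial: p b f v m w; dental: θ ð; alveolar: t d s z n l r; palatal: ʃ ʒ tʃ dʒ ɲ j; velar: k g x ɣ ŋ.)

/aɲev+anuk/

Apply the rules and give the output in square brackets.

[aɲẽv+anũk]

Rule 1: /e/ after nasal /ɲ/ → [ẽ]
Rule 1: /u/ after nasal /n/ → [ũ]
After rule 1: aɲẽv+anũk
Rule 2: no segment meets the rule's conditions; no change.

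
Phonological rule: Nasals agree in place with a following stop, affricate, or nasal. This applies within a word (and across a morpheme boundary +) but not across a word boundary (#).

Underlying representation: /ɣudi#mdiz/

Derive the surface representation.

/m/ before /d/ (alveolar) → [n]

[ɣudi#ndiz]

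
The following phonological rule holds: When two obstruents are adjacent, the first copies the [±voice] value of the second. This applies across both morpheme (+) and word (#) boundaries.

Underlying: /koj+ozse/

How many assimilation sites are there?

/z/ before /s/ (voiceless) → [s]
1 segment changes.

1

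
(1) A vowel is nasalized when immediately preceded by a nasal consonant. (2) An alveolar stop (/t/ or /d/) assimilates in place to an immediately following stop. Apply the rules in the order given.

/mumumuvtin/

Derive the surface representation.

[mũmũmũvtin]

Rule 1: /u/ after nasal /m/ → [ũ]
Rule 1: /u/ after nasal /m/ → [ũ]
Rule 1: /u/ after nasal /m/ → [ũ]
After rule 1: mũmũmũvtin
Rule 2: no segment meets the rule's conditions; no change.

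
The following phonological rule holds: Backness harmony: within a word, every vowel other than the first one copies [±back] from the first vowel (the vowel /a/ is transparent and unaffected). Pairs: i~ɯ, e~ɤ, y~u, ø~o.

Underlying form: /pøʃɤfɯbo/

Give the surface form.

/ɤ/ harmonizes with /ø/ ([-back]) → [e]
/ɯ/ harmonizes with /ø/ ([-back]) → [i]
/o/ harmonizes with /ø/ ([-back]) → [ø]

[pøʃefibø]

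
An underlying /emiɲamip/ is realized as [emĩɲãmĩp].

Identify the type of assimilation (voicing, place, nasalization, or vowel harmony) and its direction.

nasalization, progressive

/i/→[ĩ] /a/→[ã] /i/→[ĩ].
Each target copies a feature from the preceding segment, so the direction is progressive.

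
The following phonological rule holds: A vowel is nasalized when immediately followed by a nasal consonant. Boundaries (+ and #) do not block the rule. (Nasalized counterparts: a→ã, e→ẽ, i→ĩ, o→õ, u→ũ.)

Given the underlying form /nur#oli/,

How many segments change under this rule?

0

No segment meets the rule's conditions.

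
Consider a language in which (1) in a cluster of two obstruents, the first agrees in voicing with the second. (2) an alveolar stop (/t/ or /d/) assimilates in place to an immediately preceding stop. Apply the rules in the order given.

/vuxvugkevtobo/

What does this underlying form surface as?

Rule 1: /x/ before /v/ (voiced) → [ɣ]
Rule 1: /g/ before /k/ (voiceless) → [k]
Rule 1: /v/ before /t/ (voiceless) → [f]
After rule 1: vuɣvukkeftobo
Rule 2: no segment meets the rule's conditions; no change.

[vuɣvukkeftobo]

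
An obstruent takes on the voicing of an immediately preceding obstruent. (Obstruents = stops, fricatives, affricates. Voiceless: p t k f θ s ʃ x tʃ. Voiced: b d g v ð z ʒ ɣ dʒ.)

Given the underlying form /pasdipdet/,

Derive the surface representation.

/d/ after /s/ (voiceless) → [t]
/d/ after /p/ (voiceless) → [t]

[pastiptet]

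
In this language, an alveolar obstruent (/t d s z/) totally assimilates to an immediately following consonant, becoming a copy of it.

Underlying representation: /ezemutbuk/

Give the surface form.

/t/ before /b/ → [b] (total assimilation)

[ezemubbuk]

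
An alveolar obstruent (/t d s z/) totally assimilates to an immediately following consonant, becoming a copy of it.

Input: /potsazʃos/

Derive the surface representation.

/t/ before /s/ → [s] (total assimilation)
/z/ before /ʃ/ → [ʃ] (total assimilation)

[possaʃʃos]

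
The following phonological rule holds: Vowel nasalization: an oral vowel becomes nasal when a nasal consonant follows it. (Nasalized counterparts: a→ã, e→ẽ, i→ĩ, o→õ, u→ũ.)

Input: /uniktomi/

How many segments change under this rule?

2

/u/ before nasal /n/ → [ũ]
/o/ before nasal /m/ → [õ]
2 segments change.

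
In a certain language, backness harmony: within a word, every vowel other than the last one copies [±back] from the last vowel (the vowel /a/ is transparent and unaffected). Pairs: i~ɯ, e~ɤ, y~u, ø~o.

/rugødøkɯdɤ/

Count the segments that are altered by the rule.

2

/ø/ harmonizes with /ɤ/ ([+back]) → [o]
/ø/ harmonizes with /ɤ/ ([+back]) → [o]
2 segments change.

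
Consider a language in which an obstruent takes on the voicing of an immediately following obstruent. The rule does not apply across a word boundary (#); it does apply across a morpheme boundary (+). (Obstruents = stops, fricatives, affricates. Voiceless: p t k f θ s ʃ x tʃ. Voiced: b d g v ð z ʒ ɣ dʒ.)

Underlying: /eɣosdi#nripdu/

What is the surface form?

[eɣozdi#nribdu]

/s/ before /d/ (voiced) → [z]
/p/ before /d/ (voiced) → [b]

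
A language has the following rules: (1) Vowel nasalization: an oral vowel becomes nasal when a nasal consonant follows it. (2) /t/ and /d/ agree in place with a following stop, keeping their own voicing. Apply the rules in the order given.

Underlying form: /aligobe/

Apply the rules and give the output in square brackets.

Rule 1: no segment meets the rule's conditions; no change.
After rule 1: aligobe
Rule 2: no segment meets the rule's conditions; no change.

[aligobe]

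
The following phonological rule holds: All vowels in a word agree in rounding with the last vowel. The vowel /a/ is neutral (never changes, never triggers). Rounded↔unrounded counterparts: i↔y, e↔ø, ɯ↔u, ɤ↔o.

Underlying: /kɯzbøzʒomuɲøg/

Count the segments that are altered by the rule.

/ɯ/ harmonizes with /ø/ ([+round]) → [u]
1 segment changes.

1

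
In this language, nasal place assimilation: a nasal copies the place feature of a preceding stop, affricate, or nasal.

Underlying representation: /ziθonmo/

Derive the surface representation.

/m/ after /n/ (alveolar) → [n]

[ziθonno]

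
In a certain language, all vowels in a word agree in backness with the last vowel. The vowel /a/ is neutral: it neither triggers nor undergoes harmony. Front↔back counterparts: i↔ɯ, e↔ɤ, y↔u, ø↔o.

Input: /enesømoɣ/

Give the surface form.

/e/ harmonizes with /o/ ([+back]) → [ɤ]
/e/ harmonizes with /o/ ([+back]) → [ɤ]
/ø/ harmonizes with /o/ ([+back]) → [o]

[ɤnɤsomoɣ]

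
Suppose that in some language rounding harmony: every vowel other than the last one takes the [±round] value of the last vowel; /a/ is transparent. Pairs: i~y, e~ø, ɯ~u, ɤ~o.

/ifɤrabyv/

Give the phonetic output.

/i/ harmonizes with /y/ ([+round]) → [y]
/ɤ/ harmonizes with /y/ ([+round]) → [o]

[yforabyv]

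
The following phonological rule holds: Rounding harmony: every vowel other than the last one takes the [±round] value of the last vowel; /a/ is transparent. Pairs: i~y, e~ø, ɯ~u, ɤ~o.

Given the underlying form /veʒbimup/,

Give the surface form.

/e/ harmonizes with /u/ ([+round]) → [ø]
/i/ harmonizes with /u/ ([+round]) → [y]

[vøʒbymup]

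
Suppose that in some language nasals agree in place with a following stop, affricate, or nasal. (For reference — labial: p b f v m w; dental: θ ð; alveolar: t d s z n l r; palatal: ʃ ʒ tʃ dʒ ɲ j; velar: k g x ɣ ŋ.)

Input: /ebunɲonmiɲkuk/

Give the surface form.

/n/ before /ɲ/ (palatal) → [ɲ]
/n/ before /m/ (labial) → [m]
/ɲ/ before /k/ (velar) → [ŋ]

[ebuɲɲommiŋkuk]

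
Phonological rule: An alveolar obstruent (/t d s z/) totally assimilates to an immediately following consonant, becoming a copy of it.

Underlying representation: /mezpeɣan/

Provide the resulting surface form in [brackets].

[meppeɣan]

/z/ before /p/ → [p] (total assimilation)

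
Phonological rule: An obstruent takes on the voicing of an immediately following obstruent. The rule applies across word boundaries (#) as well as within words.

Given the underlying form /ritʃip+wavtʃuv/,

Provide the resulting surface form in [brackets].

/v/ before /tʃ/ (voiceless) → [f]

[ritʃip+waftʃuv]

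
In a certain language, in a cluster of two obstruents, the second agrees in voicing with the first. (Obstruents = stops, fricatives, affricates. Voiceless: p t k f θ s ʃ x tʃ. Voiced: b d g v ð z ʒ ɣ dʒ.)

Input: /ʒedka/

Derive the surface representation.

/k/ after /d/ (voiced) → [g]

[ʒedga]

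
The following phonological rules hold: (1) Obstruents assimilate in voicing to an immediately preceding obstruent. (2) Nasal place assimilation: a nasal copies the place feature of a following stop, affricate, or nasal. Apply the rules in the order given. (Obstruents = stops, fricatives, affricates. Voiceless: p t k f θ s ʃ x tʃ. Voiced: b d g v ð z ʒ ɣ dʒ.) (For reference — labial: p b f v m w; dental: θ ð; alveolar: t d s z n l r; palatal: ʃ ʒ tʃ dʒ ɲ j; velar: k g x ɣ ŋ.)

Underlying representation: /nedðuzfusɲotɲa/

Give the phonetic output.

Rule 1: /f/ after /z/ (voiced) → [v]
After rule 1: nedðuzvusɲotɲa
Rule 2: no segment meets the rule's conditions; no change.

[nedðuzvusɲotɲa]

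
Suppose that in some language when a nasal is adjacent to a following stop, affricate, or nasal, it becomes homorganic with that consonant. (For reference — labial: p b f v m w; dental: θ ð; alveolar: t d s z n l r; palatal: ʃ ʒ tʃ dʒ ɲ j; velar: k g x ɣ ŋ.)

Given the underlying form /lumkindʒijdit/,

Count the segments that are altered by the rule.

/m/ before /k/ (velar) → [ŋ]
/n/ before /dʒ/ (palatal) → [ɲ]
2 segments change.

2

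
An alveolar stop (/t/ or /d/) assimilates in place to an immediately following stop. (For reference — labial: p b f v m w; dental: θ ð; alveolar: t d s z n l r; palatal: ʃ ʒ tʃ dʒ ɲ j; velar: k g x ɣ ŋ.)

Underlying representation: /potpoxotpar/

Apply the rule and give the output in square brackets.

[poppoxoppar]

/t/ before /p/ (labial) → [p]
/t/ before /p/ (labial) → [p]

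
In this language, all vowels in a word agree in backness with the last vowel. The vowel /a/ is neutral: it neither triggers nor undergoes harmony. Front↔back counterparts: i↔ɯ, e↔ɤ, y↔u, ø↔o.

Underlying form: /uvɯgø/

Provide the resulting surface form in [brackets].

[yvigø]

/u/ harmonizes with /ø/ ([-back]) → [y]
/ɯ/ harmonizes with /ø/ ([-back]) → [i]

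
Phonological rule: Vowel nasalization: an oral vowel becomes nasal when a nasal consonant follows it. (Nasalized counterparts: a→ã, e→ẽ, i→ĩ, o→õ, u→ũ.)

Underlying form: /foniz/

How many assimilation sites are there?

/o/ before nasal /n/ → [õ]
1 segment changes.

1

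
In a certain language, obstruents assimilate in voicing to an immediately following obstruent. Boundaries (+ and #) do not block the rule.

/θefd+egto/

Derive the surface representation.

/f/ before /d/ (voiced) → [v]
/g/ before /t/ (voiceless) → [k]

[θevd+ekto]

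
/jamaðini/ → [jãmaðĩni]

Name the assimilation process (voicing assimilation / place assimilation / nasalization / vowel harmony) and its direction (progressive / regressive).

nasalization, regressive

/a/→[ã] /i/→[ĩ].
Each target copies a feature from the following segment, so the direction is regressive.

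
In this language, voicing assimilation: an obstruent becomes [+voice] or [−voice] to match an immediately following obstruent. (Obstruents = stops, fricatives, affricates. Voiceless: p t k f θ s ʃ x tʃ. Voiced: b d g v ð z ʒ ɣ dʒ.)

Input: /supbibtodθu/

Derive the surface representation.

[subbiptotθu]

/p/ before /b/ (voiced) → [b]
/b/ before /t/ (voiceless) → [p]
/d/ before /θ/ (voiceless) → [t]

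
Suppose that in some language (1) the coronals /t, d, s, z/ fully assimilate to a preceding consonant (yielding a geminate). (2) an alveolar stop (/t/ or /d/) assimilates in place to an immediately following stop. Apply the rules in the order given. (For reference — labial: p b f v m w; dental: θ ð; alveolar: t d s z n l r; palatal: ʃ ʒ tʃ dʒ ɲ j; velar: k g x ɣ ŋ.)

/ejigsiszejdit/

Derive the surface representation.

Rule 1: /s/ after /g/ → [g] (total assimilation)
Rule 1: /z/ after /s/ → [s] (total assimilation)
Rule 1: /d/ after /j/ → [j] (total assimilation)
After rule 1: ejiggissejjit
Rule 2: no segment meets the rule's conditions; no change.

[ejiggissejjit]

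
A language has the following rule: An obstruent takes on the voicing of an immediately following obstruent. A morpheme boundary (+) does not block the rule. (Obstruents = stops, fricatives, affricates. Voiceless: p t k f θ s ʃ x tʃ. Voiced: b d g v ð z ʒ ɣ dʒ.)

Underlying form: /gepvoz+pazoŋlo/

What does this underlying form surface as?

[gebvos+pazoŋlo]

/p/ before /v/ (voiced) → [b]
/z/ before /p/ (voiceless) → [s]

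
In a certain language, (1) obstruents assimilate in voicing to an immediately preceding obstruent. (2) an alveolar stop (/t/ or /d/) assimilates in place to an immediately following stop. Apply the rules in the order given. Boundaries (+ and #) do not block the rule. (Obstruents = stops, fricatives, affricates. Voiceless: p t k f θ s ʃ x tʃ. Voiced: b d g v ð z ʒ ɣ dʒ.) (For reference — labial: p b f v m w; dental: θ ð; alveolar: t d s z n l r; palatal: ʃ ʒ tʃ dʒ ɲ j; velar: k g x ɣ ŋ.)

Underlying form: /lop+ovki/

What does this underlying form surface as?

Rule 1: /k/ after /v/ (voiced) → [g]
After rule 1: lop+ovgi
Rule 2: no segment meets the rule's conditions; no change.

[lop+ovgi]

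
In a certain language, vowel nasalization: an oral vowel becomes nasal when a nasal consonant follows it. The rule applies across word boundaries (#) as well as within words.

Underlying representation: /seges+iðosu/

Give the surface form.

[seges+iðosu]

no segment meets the rule's conditions; no change.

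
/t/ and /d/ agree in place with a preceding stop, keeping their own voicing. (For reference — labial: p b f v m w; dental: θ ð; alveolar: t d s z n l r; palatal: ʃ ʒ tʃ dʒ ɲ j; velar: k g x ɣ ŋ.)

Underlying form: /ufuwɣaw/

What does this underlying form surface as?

no segment meets the rule's conditions; no change.

[ufuwɣaw]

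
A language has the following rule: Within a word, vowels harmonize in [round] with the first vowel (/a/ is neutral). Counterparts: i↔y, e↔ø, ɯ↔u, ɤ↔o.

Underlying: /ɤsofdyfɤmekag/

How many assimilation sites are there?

/o/ harmonizes with /ɤ/ ([-round]) → [ɤ]
/y/ harmonizes with /ɤ/ ([-round]) → [i]
2 segments change.

2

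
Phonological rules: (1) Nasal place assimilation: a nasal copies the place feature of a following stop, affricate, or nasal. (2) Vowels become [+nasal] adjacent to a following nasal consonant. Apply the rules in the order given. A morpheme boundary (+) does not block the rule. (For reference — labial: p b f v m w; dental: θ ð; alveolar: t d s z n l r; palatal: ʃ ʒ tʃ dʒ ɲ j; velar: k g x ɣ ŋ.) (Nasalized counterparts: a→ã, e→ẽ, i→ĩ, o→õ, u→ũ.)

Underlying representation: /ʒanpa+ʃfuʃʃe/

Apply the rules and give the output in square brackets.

Rule 1: /n/ before /p/ (labial) → [m]
After rule 1: ʒampa+ʃfuʃʃe
Rule 2: /a/ before nasal /m/ → [ã]

[ʒãmpa+ʃfuʃʃe]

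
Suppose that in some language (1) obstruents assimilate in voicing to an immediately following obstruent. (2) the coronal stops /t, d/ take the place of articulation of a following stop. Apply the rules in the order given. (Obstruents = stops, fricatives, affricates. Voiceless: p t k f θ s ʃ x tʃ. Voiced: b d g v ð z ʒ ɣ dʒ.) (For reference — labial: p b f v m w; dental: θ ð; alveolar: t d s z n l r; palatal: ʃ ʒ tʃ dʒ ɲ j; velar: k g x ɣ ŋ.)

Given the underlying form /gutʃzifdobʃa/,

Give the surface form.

Rule 1: /tʃ/ before /z/ (voiced) → [dʒ]
Rule 1: /f/ before /d/ (voiced) → [v]
Rule 1: /b/ before /ʃ/ (voiceless) → [p]
After rule 1: gudʒzivdopʃa
Rule 2: no segment meets the rule's conditions; no change.

[gudʒzivdopʃa]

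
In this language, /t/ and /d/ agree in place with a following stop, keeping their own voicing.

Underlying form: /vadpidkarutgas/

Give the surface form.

[vabpigkarukgas]

/d/ before /p/ (labial) → [b]
/d/ before /k/ (velar) → [g]
/t/ before /g/ (velar) → [k]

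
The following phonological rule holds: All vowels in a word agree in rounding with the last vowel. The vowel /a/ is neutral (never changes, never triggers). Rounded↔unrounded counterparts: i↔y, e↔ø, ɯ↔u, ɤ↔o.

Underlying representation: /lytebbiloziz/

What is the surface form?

/y/ harmonizes with /i/ ([-round]) → [i]
/o/ harmonizes with /i/ ([-round]) → [ɤ]

[litebbilɤziz]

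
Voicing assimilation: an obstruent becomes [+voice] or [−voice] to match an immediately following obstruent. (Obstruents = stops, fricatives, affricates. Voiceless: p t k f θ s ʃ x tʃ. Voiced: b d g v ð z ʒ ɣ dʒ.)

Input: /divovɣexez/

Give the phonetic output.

[divovɣexez]

no segment meets the rule's conditions; no change.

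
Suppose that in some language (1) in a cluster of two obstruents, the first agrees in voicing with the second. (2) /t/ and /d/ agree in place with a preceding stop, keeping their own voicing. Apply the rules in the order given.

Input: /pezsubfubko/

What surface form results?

Rule 1: /z/ before /s/ (voiceless) → [s]
Rule 1: /b/ before /f/ (voiceless) → [p]
Rule 1: /b/ before /k/ (voiceless) → [p]
After rule 1: pessupfupko
Rule 2: no segment meets the rule's conditions; no change.

[pessupfupko]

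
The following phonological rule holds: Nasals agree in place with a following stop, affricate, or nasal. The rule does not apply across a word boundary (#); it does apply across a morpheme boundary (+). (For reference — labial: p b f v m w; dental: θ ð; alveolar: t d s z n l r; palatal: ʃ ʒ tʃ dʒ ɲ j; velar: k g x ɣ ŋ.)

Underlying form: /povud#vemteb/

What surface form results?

/m/ before /t/ (alveolar) → [n]

[povud#venteb]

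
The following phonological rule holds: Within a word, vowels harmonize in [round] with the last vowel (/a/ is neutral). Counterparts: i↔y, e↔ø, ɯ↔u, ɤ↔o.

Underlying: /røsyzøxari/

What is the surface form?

[resizexari]

/ø/ harmonizes with /i/ ([-round]) → [e]
/y/ harmonizes with /i/ ([-round]) → [i]
/ø/ harmonizes with /i/ ([-round]) → [e]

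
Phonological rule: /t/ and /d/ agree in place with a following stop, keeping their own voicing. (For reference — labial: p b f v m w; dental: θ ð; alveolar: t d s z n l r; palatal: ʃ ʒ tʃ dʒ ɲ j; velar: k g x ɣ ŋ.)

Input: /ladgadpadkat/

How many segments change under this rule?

/d/ before /g/ (velar) → [g]
/d/ before /p/ (labial) → [b]
/d/ before /k/ (velar) → [g]
3 segments change.

3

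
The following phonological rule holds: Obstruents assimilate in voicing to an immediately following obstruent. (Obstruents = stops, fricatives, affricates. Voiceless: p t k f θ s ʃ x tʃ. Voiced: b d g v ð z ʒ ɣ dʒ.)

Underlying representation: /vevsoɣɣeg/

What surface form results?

/v/ before /s/ (voiceless) → [f]

[vefsoɣɣeg]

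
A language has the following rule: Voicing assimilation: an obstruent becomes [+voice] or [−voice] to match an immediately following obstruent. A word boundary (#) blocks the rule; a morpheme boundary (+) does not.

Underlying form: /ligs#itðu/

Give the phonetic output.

[liks#idðu]

/g/ before /s/ (voiceless) → [k]
/t/ before /ð/ (voiced) → [d]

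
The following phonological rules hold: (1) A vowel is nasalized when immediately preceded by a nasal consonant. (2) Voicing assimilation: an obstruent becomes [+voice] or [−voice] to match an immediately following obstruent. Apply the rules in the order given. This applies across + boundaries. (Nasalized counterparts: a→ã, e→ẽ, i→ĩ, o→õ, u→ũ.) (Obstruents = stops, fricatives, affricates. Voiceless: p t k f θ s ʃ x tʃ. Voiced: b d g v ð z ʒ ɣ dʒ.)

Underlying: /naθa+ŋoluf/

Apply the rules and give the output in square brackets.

Rule 1: /a/ after nasal /n/ → [ã]
Rule 1: /o/ after nasal /ŋ/ → [õ]
After rule 1: nãθa+ŋõluf
Rule 2: no segment meets the rule's conditions; no change.

[nãθa+ŋõluf]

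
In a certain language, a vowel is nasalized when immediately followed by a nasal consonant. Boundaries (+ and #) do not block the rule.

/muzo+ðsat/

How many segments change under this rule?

0

No segment meets the rule's conditions.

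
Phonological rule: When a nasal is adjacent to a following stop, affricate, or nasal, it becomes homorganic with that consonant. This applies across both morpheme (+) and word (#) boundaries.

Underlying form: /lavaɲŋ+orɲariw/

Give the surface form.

/ɲ/ before /ŋ/ (velar) → [ŋ]

[lavaŋŋ+orɲariw]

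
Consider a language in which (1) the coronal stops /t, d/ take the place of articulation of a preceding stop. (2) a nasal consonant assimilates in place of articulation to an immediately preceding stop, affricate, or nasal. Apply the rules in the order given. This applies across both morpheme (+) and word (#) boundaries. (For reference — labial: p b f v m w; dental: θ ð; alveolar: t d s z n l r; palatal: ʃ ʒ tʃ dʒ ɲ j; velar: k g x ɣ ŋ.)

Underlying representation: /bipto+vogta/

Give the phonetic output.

[bippo+vogka]

Rule 1: /t/ after /p/ (labial) → [p]
Rule 1: /t/ after /g/ (velar) → [k]
After rule 1: bippo+vogka
Rule 2: no segment meets the rule's conditions; no change.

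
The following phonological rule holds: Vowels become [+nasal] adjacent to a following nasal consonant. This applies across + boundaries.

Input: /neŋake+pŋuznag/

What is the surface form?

/e/ before nasal /ŋ/ → [ẽ]

[nẽŋake+pŋuznag]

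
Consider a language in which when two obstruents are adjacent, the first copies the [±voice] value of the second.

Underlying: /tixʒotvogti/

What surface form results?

/x/ before /ʒ/ (voiced) → [ɣ]
/t/ before /v/ (voiced) → [d]
/g/ before /t/ (voiceless) → [k]

[tiɣʒodvokti]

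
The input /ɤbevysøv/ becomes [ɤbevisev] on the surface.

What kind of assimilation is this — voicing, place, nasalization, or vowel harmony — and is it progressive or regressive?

/y/→[i] /ø/→[e].
Vowels agree with the first vowel, so the harmony is progressive.

vowel harmony, progressive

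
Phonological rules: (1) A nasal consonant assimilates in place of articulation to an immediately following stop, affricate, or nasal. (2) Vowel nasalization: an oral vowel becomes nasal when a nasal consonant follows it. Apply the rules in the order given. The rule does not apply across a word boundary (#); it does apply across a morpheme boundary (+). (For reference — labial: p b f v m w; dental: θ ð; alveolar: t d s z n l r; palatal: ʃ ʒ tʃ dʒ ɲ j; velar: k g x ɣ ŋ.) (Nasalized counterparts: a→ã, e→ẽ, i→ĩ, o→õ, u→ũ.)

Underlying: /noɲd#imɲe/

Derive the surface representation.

[nõnd#ĩɲɲe]

Rule 1: /ɲ/ before /d/ (alveolar) → [n]
Rule 1: /m/ before /ɲ/ (palatal) → [ɲ]
After rule 1: nond#iɲɲe
Rule 2: /o/ before nasal /n/ → [õ]
Rule 2: /i/ before nasal /ɲ/ → [ĩ]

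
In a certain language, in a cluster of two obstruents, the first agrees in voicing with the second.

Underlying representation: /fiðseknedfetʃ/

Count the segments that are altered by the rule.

/ð/ before /s/ (voiceless) → [θ]
/d/ before /f/ (voiceless) → [t]
2 segments change.

2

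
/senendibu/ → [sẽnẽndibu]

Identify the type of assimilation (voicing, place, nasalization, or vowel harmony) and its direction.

nasalization, regressive

/e/→[ẽ] /e/→[ẽ].
Each target copies a feature from the following segment, so the direction is regressive.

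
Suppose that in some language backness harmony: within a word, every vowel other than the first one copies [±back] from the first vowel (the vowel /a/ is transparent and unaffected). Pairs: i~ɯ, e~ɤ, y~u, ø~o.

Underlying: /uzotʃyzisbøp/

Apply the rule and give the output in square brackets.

/y/ harmonizes with /u/ ([+back]) → [u]
/i/ harmonizes with /u/ ([+back]) → [ɯ]
/ø/ harmonizes with /u/ ([+back]) → [o]

[uzotʃuzɯsbop]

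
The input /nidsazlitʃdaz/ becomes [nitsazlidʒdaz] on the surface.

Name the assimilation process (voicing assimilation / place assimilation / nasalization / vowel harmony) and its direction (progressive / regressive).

voicing assimilation, regressive

/d/→[t] /tʃ/→[dʒ].
Each target copies a feature from the following segment, so the direction is regressive.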